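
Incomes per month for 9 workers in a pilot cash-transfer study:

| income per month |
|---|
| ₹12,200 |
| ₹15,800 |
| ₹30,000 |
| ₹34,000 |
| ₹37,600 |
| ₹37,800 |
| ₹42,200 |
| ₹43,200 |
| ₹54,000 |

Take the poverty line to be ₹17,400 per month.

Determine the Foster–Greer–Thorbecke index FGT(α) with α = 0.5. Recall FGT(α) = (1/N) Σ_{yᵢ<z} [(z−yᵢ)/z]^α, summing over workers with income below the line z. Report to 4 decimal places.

0.0944

Below the line: ₹12,200, ₹15,800 (q = 2 of N = 9).
Relative gaps: (17400−12200)/17400 = 0.2989; (17400−15800)/17400 = 0.0920.
Raised to α = 0.5: 0.54667; 0.30324.
Sum = 0.849911; FGT(0.5) = 0.849911 / 9 = 0.0944.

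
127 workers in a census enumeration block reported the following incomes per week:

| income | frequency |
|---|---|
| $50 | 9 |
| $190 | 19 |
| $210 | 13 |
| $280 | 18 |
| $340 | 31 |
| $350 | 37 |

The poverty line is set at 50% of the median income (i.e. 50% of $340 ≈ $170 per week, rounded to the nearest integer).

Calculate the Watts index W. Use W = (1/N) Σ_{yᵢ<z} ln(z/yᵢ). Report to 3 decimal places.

0.087

Below z: 9×$50 (q = 9 of N = 127).
Log shortfalls: ln(170/50) = 1.2238 (×9).
W = 11.013979 / 127 = 0.087.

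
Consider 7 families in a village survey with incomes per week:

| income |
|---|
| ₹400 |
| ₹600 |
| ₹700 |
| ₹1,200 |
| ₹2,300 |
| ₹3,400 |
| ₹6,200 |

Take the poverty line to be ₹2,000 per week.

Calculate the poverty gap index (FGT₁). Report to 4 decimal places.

Poor units: ₹400, ₹600, ₹700, ₹1,200 (q = 4 of N = 7).
Shortfall ratios: (2000−400)/2000 = 0.8000; (2000−600)/2000 = 0.7000; (2000−700)/2000 = 0.6500; (2000−1200)/2000 = 0.4000.
Sum of shortfalls = 2.550000; P₁ averages over all N: 2.550000 / 7 = 0.3643.

0.3643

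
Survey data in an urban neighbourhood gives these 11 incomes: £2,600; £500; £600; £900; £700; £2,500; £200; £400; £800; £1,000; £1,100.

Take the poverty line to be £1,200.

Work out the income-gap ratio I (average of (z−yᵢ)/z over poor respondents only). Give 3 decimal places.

Below the line: £200, £400, £500, £600, £700, £800, £900, £1,000, £1,100 (q = 9 of N = 11).
Relative gaps: 0.8333, 0.6667, 0.5833, 0.5000, 0.4167, 0.3333, 0.2500, 0.1667, 0.0833; sum = 3.833333.
The income-gap ratio divides by q (the poor only): 3.833333 / 9 = 0.426.

0.426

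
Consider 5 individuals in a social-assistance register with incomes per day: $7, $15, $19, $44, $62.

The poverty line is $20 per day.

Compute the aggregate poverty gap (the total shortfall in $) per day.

Poor units: $7, $15, $19 (q = 3 of N = 5).
Individual gaps: 20−7 = 13; 20−15 = 5; 20−19 = 1.
Aggregate gap = $19.

$19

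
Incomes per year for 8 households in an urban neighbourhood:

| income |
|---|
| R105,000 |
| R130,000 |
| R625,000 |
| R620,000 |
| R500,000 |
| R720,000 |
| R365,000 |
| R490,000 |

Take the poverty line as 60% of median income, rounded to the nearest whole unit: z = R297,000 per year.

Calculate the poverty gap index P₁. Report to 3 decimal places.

Below the line: R105,000, R130,000 (q = 2 of N = 8).
Normalized shortfalls: (297000−105000)/297000 = 0.6465; (297000−130000)/297000 = 0.5623.
Σ = 1.208754. Dividing by the full population N = 8 gives P₁ = 0.151.

0.151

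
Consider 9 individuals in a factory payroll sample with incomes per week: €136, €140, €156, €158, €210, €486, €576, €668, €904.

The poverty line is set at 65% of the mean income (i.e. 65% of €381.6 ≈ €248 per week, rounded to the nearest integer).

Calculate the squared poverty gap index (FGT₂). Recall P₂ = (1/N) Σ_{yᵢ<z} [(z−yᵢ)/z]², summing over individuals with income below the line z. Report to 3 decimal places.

0.076

Below the line: €136, €140, €156, €158, €210 (q = 5 of N = 9).
Normalized shortfalls: (248−136)/248 = 0.4516; (248−140)/248 = 0.4355; (248−156)/248 = 0.3710; (248−158)/248 = 0.3629; (248−210)/248 = 0.1532.
Squared: 0.2040; 0.1896; 0.1376; 0.1317; 0.0235.
Sum = 0.686394; P₂ = 0.686394 / 9 = 0.076.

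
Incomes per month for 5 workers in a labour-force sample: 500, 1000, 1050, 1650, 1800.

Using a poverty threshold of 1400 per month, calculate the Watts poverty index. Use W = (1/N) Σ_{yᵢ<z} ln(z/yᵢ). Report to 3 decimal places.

0.331

Incomes under z: 500, 1000, 1050 (q = 3 of N = 5).
Log shortfalls: ln(1400/500) = 1.0296; ln(1400/1000) = 0.3365; ln(1400/1050) = 0.2877.
W = 1.653774 / 5 = 0.331.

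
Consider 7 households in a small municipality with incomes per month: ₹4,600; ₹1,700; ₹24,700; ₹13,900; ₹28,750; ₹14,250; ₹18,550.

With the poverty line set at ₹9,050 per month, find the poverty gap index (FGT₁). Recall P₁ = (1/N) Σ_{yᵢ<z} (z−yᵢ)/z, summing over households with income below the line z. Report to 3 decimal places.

Poor units: ₹1,700, ₹4,600 (q = 2 of N = 7).
Relative gaps: (9050−1700)/9050 = 0.8122; (9050−4600)/9050 = 0.4917.
Σ = 1.303867. Dividing by the full population N = 7 gives P₁ = 0.186.

0.186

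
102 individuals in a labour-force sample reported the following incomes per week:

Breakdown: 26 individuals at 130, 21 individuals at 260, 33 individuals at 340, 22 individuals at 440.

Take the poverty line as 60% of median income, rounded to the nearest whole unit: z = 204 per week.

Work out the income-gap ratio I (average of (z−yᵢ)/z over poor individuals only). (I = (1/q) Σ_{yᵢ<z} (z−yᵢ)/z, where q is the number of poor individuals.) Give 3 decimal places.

Below z: 26×130 (q = 26 of N = 102).
Shortfall ratios (z−y)/z: 0.3627 (×26); sum = 9.431373.
I averages over the q = 26 poor units only: 9.431373 / 26 = 0.363.

0.363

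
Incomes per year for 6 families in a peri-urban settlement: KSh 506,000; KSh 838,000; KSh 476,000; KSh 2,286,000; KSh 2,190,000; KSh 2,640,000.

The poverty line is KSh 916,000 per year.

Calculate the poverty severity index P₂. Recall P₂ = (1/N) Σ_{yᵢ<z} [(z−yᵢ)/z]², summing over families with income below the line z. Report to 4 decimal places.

Incomes under z: KSh 476,000, KSh 506,000, KSh 838,000 (q = 3 of N = 6).
Gap ratios (z−y)/z: (916000−476000)/916000 = 0.4803; (916000−506000)/916000 = 0.4476; (916000−838000)/916000 = 0.0852.
Squared: 0.2307; 0.2003; 0.0073.
Sum = 0.438331; P₂ = 0.438331 / 6 = 0.0731.

0.0731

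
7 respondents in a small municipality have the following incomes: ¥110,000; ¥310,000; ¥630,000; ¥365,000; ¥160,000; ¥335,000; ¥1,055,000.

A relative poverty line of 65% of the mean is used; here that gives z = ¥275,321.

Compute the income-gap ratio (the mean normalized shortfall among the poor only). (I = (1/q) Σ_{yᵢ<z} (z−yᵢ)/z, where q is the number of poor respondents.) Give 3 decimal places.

0.510

Incomes under z: ¥110,000, ¥160,000 (q = 2 of N = 7).
Relative gaps: 0.6005, 0.4189; sum = 1.019327.
The income-gap ratio divides by q (the poor only): 1.019327 / 2 = 0.510.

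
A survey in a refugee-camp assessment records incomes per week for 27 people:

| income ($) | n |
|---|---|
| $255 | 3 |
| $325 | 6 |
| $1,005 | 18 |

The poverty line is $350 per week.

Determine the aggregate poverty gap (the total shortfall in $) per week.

$435

Incomes under z: 3×$255, 6×$325 (q = 9 of N = 27).
Individual gaps: 3×(350−255) = 285; 6×(350−325) = 150.
Aggregate gap = $435.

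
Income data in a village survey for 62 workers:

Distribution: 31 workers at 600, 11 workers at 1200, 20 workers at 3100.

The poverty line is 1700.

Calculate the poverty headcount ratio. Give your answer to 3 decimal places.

0.677

42 of the 62 workers have income below 1700.
H = 42/62 = 0.677.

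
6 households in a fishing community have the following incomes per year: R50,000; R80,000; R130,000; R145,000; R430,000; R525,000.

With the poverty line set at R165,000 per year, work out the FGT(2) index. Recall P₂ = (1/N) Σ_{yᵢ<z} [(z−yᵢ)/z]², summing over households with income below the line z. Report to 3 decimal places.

Poor units: R50,000, R80,000, R130,000, R145,000 (q = 4 of N = 6).
Shortfall ratios: (165000−50000)/165000 = 0.6970; (165000−80000)/165000 = 0.5152; (165000−130000)/165000 = 0.2121; (165000−145000)/165000 = 0.1212.
Squared: 0.4858; 0.2654; 0.0450; 0.0147.
Sum = 0.810836; P₂ = 0.810836 / 6 = 0.135.

0.135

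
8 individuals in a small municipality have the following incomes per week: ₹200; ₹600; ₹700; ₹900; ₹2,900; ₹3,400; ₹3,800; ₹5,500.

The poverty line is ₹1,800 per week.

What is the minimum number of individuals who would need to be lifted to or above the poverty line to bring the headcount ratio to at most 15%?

Currently q = 4 of N = 8 are below the line (H = 0.500).
A headcount ratio of at most 15% allows at most ⌊0.15 × 8⌋ = 1 poor individuals.
So at least 4 − 1 = 3 must be lifted.

3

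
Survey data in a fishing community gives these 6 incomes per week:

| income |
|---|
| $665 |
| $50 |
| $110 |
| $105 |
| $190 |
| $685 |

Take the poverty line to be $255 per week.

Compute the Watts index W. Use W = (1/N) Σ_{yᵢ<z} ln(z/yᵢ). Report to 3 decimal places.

0.609

Below the line: $50, $105, $110, $190 (q = 4 of N = 6).
Log gaps: ln(255/50) = 1.6292; ln(255/105) = 0.8873; ln(255/110) = 0.8408; ln(255/190) = 0.2942.
W = 3.651566 / 6 = 0.609.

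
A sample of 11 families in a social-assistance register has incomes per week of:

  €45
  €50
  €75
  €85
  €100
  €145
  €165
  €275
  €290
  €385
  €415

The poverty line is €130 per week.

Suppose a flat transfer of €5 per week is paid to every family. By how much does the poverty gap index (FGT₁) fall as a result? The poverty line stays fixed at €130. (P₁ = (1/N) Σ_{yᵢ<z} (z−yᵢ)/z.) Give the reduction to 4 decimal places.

0.0175

Before: below the line — €45, €50, €75, €85, €100; poverty gap index (FGT₁) = 0.206294.
After the €5 transfer: below the line — €50, €55, €80, €90, €105; poverty gap index (FGT₁) = 0.188811.
Reduction = 0.206294 − 0.188811 = 0.0175.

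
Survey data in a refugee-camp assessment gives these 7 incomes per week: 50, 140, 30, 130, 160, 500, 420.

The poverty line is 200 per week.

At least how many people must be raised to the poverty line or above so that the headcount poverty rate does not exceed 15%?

5 of the 7 people are poor, so H = 5/7 = 0.714.
A headcount ratio of at most 15% allows at most ⌊0.15 × 7⌋ = 1 poor people.
So at least 5 − 1 = 4 must be lifted.

4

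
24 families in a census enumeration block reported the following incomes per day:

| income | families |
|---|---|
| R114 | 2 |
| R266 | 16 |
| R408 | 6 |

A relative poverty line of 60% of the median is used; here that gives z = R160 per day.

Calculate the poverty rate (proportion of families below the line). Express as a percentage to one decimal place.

8.3%

2 of the 24 families have income below R160.
H = 2/24 = 8.3%.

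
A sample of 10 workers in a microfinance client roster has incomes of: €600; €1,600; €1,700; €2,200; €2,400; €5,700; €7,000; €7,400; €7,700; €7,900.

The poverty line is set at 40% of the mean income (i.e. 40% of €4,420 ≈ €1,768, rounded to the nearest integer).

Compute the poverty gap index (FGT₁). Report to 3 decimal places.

Incomes under z: €600, €1,600, €1,700 (q = 3 of N = 10).
Normalized shortfalls: (1768−600)/1768 = 0.6606; (1768−1600)/1768 = 0.0950; (1768−1700)/1768 = 0.0385.
Σ = 0.794118. Dividing by the full population N = 10 gives P₁ = 0.079.

0.079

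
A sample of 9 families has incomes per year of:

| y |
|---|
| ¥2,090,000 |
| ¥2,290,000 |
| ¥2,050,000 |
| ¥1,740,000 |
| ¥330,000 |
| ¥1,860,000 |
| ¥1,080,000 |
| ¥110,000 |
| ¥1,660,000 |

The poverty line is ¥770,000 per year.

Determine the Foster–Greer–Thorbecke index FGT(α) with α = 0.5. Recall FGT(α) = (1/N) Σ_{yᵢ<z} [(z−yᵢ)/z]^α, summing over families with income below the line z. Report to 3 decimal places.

Poor units: ¥110,000, ¥330,000 (q = 2 of N = 9).
Relative gaps: (770000−110000)/770000 = 0.8571; (770000−330000)/770000 = 0.5714.
Raised to α = 0.5: 0.92582; 0.75593.
Sum = 1.681749; FGT(0.5) = 1.681749 / 9 = 0.187.

0.187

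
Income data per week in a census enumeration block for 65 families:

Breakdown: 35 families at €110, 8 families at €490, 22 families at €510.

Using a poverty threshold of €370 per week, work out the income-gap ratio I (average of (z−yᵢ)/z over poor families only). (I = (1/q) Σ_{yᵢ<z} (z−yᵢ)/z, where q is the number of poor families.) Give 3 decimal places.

0.703

Poor units: 35×€110 (q = 35 of N = 65).
Relative gaps: 0.7027 (×35); sum = 24.594595.
The income-gap ratio divides by q (the poor only): 24.594595 / 35 = 0.703.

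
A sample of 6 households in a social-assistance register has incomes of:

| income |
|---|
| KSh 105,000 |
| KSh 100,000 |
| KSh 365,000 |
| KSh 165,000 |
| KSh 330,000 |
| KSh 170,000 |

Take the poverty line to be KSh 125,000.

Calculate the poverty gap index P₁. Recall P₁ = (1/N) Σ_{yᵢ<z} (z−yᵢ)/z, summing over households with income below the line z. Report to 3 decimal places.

0.060

Below the line: KSh 100,000, KSh 105,000 (q = 2 of N = 6).
Shortfall ratios: (125000−100000)/125000 = 0.2000; (125000−105000)/125000 = 0.1600.
Σ = 0.360000. Dividing by the full population N = 6 gives P₁ = 0.060.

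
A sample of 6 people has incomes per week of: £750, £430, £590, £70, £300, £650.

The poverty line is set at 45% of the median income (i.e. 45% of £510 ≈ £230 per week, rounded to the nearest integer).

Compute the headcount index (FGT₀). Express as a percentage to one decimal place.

16.7%

1 of the 6 people have income below £230.
H = 1/6 = 16.7%.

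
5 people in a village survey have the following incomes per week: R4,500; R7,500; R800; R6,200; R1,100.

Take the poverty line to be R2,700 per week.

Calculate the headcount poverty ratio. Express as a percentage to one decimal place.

2 of the 5 people have income below R2,700.
H = 2/5 = 40.0%.

40.0%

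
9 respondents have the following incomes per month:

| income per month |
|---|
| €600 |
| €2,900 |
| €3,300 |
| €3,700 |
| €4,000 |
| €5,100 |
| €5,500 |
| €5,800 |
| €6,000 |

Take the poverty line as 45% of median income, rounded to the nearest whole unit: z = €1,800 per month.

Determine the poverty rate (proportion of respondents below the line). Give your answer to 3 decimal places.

0.111

1 of the 9 respondents have income below €1,800.
H = 1/9 = 0.111.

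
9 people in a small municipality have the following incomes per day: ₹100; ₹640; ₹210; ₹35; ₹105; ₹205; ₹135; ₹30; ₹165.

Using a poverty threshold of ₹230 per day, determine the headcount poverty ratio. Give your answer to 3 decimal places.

8 of the 9 people have income below ₹230.
H = 8/9 = 0.889.

0.889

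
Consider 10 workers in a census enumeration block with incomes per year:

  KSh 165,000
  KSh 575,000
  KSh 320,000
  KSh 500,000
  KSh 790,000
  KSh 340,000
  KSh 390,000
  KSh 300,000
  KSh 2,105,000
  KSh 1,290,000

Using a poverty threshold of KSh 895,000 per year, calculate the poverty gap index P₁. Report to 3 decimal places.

Below z: KSh 165,000, KSh 300,000, KSh 320,000, KSh 340,000, KSh 390,000, KSh 500,000, KSh 575,000, KSh 790,000 (q = 8 of N = 10).
Normalized shortfalls: (895000−165000)/895000 = 0.8156; (895000−300000)/895000 = 0.6648; (895000−320000)/895000 = 0.6425; (895000−340000)/895000 = 0.6201; (895000−390000)/895000 = 0.5642; (895000−500000)/895000 = 0.4413; (895000−575000)/895000 = 0.3575; (895000−790000)/895000 = 0.1173.
Σ = 4.223464. Dividing by the full population N = 10 gives P₁ = 0.422.

0.422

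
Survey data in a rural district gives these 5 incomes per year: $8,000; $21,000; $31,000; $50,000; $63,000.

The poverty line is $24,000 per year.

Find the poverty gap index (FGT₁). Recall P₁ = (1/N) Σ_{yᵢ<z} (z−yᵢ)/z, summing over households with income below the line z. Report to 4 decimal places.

Incomes under z: $8,000, $21,000 (q = 2 of N = 5).
Relative gaps: (24000−8000)/24000 = 0.6667; (24000−21000)/24000 = 0.1250.
Σ = 0.791667. Dividing by the full population N = 5 gives P₁ = 0.1583.

0.1583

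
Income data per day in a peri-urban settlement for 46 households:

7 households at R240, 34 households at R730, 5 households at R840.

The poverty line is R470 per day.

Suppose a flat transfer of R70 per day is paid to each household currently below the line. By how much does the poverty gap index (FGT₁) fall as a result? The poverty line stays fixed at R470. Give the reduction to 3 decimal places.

Before: below the line — 7×R240; poverty gap index (FGT₁) = 0.07447.
After the R70 transfer: below the line — 7×R310; poverty gap index (FGT₁) = 0.05180.
Reduction = 0.07447 − 0.05180 = 0.023.

0.023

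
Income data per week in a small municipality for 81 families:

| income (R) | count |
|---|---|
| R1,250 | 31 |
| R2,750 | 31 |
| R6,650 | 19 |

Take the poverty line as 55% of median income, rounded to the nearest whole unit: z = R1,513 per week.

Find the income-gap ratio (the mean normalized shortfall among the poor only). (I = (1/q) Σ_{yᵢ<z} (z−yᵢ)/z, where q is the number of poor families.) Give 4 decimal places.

Below the line: 31×R1,250 (q = 31 of N = 81).
Shortfall ratios (z−y)/z: 0.1738 (×31); sum = 5.388632.
I averages over the q = 31 poor units only: 5.388632 / 31 = 0.1738.

0.1738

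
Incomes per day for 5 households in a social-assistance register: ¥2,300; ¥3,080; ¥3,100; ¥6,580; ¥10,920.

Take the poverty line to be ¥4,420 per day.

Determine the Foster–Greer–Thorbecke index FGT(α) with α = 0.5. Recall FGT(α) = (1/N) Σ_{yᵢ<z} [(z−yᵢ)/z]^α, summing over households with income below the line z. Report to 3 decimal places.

0.358

Incomes under z: ¥2,300, ¥3,080, ¥3,100 (q = 3 of N = 5).
Relative gaps: (4420−2300)/4420 = 0.4796; (4420−3080)/4420 = 0.3032; (4420−3100)/4420 = 0.2986.
Raised to α = 0.5: 0.69256; 0.55061; 0.54648.
Sum = 1.789647; FGT(0.5) = 1.789647 / 5 = 0.358.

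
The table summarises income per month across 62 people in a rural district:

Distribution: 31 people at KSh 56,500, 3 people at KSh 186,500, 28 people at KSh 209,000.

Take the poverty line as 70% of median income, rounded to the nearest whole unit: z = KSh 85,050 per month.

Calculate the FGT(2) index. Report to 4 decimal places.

Poor units: 31×KSh 56,500 (q = 31 of N = 62).
Shortfall ratios: (85050−56500)/85050 = 0.3357 (×31).
Squared: 0.1127 (×31).
Sum = 3.493215; P₂ = 3.493215 / 62 = 0.0563.

0.0563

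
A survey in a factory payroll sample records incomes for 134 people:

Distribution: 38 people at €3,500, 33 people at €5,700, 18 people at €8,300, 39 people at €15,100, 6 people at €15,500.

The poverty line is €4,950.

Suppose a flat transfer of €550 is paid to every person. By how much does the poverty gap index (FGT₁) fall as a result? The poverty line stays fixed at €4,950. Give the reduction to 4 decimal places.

0.0315

Before: below the line — 38×€3,500; poverty gap index (FGT₁) = 0.083070.
After the €550 transfer: below the line — 38×€4,050; poverty gap index (FGT₁) = 0.051560.
Reduction = 0.083070 − 0.051560 = 0.0315.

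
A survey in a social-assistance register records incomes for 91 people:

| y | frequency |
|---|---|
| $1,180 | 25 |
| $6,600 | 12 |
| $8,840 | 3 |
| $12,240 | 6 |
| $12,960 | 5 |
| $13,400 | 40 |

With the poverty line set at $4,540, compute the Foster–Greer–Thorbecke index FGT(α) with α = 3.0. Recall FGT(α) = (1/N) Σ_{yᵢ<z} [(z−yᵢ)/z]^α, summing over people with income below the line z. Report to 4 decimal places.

Below z: 25×$1,180 (q = 25 of N = 91).
Shortfall ratios: (4540−1180)/4540 = 0.7401 (×25).
Raised to α = 3.0: 0.40537 (×25).
Sum = 10.134219; FGT(3.0) = 10.134219 / 91 = 0.1114.

0.1114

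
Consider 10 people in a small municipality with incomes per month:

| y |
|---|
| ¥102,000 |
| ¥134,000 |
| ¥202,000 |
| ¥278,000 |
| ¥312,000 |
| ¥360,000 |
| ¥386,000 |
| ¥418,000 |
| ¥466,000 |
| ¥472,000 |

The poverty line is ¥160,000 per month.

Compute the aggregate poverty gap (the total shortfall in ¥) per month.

¥84,000

Poor units: ¥102,000, ¥134,000 (q = 2 of N = 10).
Individual gaps: 160000−102000 = 58000; 160000−134000 = 26000.
Aggregate gap = ¥84,000.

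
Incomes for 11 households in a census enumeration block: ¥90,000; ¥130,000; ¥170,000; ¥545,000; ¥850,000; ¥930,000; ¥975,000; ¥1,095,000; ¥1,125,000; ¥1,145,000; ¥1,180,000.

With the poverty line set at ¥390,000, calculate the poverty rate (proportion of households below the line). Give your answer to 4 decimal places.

3 of the 11 households have income below ¥390,000.
H = 3/11 = 0.2727.

0.2727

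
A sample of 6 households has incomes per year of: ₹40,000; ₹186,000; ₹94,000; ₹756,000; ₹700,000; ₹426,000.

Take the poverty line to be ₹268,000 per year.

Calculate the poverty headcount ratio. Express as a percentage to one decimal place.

3 of the 6 households have income below ₹268,000.
H = 3/6 = 50.0%.

50.0%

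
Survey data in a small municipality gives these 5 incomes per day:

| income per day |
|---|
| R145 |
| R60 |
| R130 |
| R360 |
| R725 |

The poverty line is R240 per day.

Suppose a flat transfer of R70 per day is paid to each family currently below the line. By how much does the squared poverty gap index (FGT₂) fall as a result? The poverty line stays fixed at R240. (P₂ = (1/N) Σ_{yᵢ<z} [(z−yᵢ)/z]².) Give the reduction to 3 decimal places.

0.136

Before: below the line — R60, R130, R145; squared poverty gap index (FGT₂) = 0.18585.
After the R70 transfer: below the line — R130, R200, R215; squared poverty gap index (FGT₂) = 0.04974.
Reduction = 0.18585 − 0.04974 = 0.136.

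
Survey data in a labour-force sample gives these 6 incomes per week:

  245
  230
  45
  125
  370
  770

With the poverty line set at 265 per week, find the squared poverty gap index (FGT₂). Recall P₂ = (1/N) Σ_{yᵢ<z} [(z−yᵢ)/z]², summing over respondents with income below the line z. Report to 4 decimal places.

0.1652

Below the line: 45, 125, 230, 245 (q = 4 of N = 6).
Shortfall ratios: (265−45)/265 = 0.8302; (265−125)/265 = 0.5283; (265−230)/265 = 0.1321; (265−245)/265 = 0.0755.
Squared: 0.6892; 0.2791; 0.0174; 0.0057.
Sum = 0.991456; P₂ = 0.991456 / 6 = 0.1652.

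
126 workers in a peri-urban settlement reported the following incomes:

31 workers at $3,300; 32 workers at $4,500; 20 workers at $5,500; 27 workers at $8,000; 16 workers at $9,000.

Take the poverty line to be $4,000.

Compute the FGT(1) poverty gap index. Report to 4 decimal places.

Incomes under z: 31×$3,300 (q = 31 of N = 126).
Gap ratios (z−y)/z: (4000−3300)/4000 = 0.1750 (×31).
Sum of shortfalls = 5.425000; P₁ averages over all N: 5.425000 / 126 = 0.0431.

0.0431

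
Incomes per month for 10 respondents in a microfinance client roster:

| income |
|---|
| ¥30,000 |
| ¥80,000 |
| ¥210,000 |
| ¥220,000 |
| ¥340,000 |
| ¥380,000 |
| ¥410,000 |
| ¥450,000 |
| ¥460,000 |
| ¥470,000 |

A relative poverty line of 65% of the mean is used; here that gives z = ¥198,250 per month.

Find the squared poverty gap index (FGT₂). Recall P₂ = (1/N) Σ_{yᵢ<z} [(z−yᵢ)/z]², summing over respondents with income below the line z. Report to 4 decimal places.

Below the line: ¥30,000, ¥80,000 (q = 2 of N = 10).
Relative gaps: (198250−30000)/198250 = 0.8487; (198250−80000)/198250 = 0.5965.
Squared: 0.7203; 0.3558.
Sum = 1.076026; P₂ = 1.076026 / 10 = 0.1076.

0.1076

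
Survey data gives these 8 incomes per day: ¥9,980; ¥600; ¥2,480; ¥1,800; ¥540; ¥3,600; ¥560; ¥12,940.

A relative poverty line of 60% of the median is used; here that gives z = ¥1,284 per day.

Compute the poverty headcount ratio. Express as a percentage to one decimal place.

37.5%

3 of the 8 individuals have income below ¥1,284.
H = 3/8 = 37.5%.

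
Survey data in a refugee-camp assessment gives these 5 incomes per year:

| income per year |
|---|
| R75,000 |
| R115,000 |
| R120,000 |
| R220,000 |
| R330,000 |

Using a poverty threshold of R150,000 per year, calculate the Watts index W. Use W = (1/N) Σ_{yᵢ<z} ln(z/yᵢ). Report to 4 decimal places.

Below the line: R75,000, R115,000, R120,000 (q = 3 of N = 5).
Log shortfalls: ln(150000/75000) = 0.6931; ln(150000/115000) = 0.2657; ln(150000/120000) = 0.2231.
W = 1.181994 / 5 = 0.2364.

0.2364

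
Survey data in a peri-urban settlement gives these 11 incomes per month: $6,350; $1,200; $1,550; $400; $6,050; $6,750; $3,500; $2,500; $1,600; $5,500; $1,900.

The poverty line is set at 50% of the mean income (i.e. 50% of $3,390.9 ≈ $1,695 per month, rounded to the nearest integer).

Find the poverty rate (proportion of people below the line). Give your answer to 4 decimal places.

4 of the 11 people have income below $1,695.
H = 4/11 = 0.3636.

0.3636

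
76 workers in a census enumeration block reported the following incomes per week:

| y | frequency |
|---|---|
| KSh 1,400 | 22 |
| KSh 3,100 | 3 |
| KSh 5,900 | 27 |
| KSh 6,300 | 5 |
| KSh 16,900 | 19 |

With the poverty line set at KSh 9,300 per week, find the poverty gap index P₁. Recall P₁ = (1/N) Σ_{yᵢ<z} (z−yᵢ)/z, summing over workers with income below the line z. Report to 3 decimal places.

0.423

Below z: 22×KSh 1,400, 3×KSh 3,100, 27×KSh 5,900, 5×KSh 6,300 (q = 57 of N = 76).
Relative gaps: (9300−1400)/9300 = 0.8495 (×22); (9300−3100)/9300 = 0.6667 (×3); (9300−5900)/9300 = 0.3656 (×27); (9300−6300)/9300 = 0.3226 (×5).
Σ = 32.172043. Dividing by the full population N = 76 gives P₁ = 0.423.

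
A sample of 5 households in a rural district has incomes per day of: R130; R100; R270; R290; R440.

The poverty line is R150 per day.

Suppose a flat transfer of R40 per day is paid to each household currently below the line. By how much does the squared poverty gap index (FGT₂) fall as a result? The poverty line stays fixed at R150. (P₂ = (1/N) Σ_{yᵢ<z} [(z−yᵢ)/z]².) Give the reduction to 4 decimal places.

Before: below the line — R100, R130; squared poverty gap index (FGT₂) = 0.025778.
After the R40 transfer: below the line — R140; squared poverty gap index (FGT₂) = 0.000889.
Reduction = 0.025778 − 0.000889 = 0.0249.

0.0249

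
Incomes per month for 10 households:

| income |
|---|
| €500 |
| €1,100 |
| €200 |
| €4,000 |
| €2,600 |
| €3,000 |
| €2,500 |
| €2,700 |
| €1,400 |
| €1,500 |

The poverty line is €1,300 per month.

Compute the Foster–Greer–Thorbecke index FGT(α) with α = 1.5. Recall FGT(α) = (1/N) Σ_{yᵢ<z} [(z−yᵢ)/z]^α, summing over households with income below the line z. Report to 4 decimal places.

0.1321

Below z: €200, €500, €1,100 (q = 3 of N = 10).
Shortfall ratios: (1300−200)/1300 = 0.8462; (1300−500)/1300 = 0.6154; (1300−1100)/1300 = 0.1538.
Raised to α = 1.5: 0.77835; 0.48275; 0.06034.
Sum = 1.321439; FGT(1.5) = 1.321439 / 10 = 0.1321.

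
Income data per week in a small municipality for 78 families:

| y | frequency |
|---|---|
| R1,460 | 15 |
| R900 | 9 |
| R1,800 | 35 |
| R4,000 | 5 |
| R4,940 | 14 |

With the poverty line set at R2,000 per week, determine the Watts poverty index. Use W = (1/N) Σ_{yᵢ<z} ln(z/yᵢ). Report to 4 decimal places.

0.1999

Poor units: 9×R900, 15×R1,460, 35×R1,800 (q = 59 of N = 78).
Log shortfalls: ln(2000/900) = 0.7985 (×9); ln(2000/1460) = 0.3147 (×15); ln(2000/1800) = 0.1054 (×35).
W = 15.594848 / 78 = 0.1999.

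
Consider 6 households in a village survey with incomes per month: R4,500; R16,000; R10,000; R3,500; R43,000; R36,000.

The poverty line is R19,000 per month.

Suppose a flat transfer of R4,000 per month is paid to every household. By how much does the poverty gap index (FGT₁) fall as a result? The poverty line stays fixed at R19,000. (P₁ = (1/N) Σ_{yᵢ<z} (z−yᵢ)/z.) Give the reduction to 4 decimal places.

Before: below the line — R3,500, R4,500, R10,000, R16,000; poverty gap index (FGT₁) = 0.368421.
After the R4,000 transfer: below the line — R7,500, R8,500, R14,000; poverty gap index (FGT₁) = 0.236842.
Reduction = 0.368421 − 0.236842 = 0.1316.

0.1316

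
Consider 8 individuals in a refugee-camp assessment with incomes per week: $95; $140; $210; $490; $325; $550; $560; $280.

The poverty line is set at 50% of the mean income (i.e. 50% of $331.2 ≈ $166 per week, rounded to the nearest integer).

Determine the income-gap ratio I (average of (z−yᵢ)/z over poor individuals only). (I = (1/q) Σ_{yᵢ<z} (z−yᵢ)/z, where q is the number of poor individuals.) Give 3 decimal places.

Poor units: $95, $140 (q = 2 of N = 8).
Shortfall ratios (z−y)/z: 0.4277, 0.1566; sum = 0.584337.
I averages over the q = 2 poor units only: 0.584337 / 2 = 0.292.

0.292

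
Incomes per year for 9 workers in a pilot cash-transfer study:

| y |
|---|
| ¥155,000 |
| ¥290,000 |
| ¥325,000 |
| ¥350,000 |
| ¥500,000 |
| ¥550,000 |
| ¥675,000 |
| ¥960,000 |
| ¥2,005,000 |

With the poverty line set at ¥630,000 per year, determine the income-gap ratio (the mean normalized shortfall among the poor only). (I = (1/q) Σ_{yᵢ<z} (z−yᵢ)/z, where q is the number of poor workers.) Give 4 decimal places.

0.4259

Below z: ¥155,000, ¥290,000, ¥325,000, ¥350,000, ¥500,000, ¥550,000 (q = 6 of N = 9).
Relative gaps: 0.7540, 0.5397, 0.4841, 0.4444, 0.2063, 0.1270; sum = 2.555556.
I averages over the q = 6 poor units only: 2.555556 / 6 = 0.4259.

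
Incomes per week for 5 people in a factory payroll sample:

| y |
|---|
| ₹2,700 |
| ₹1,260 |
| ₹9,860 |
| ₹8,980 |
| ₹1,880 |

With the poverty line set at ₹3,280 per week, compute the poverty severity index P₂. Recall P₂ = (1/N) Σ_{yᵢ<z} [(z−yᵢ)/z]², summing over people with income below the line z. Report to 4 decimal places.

Below the line: ₹1,260, ₹1,880, ₹2,700 (q = 3 of N = 5).
Shortfall ratios: (3280−1260)/3280 = 0.6159; (3280−1880)/3280 = 0.4268; (3280−2700)/3280 = 0.1768.
Squared: 0.3793; 0.1822; 0.0313.
Sum = 0.592728; P₂ = 0.592728 / 5 = 0.1185.

0.1185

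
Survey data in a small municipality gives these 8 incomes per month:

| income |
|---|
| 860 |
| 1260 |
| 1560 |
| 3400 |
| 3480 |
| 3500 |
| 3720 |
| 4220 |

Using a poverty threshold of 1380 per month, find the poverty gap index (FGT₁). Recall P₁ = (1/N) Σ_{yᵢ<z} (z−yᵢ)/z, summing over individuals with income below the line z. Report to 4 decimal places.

Incomes under z: 860, 1260 (q = 2 of N = 8).
Relative gaps: (1380−860)/1380 = 0.3768; (1380−1260)/1380 = 0.0870.
Sum of shortfalls = 0.463768; P₁ averages over all N: 0.463768 / 8 = 0.0580.

0.0580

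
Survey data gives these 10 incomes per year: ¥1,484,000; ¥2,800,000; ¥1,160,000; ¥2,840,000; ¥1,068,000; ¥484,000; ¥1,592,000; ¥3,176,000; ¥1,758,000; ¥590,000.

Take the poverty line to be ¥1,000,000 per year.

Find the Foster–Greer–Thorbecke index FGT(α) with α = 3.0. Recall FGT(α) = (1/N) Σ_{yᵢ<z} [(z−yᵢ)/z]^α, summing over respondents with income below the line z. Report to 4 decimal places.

0.0206

Poor units: ¥484,000, ¥590,000 (q = 2 of N = 10).
Shortfall ratios: (1000000−484000)/1000000 = 0.5160; (1000000−590000)/1000000 = 0.4100.
Raised to α = 3.0: 0.13739; 0.06892.
Sum = 0.206309; FGT(3.0) = 0.206309 / 10 = 0.0206.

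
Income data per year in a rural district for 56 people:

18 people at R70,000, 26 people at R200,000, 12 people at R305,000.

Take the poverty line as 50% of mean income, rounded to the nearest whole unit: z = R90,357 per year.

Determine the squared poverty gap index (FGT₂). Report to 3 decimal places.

Poor units: 18×R70,000 (q = 18 of N = 56).
Normalized shortfalls: (90357−70000)/90357 = 0.2253 (×18).
Squared: 0.0508 (×18).
Sum = 0.913643; P₂ = 0.913643 / 56 = 0.016.

0.016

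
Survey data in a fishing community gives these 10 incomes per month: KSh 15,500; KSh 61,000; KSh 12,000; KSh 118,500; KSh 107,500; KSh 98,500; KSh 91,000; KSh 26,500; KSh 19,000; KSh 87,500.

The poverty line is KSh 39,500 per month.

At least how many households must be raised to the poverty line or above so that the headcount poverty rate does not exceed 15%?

3

4 of the 10 households are poor, so H = 4/10 = 0.400.
A headcount ratio of at most 15% allows at most ⌊0.15 × 10⌋ = 1 poor households.
So at least 4 − 1 = 3 must be lifted.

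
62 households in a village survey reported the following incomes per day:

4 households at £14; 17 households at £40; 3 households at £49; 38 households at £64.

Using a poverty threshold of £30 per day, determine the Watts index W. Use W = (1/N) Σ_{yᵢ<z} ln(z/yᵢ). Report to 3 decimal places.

0.049

Incomes under z: 4×£14 (q = 4 of N = 62).
Log shortfalls: ln(30/14) = 0.7621 (×4).
W = 3.048560 / 62 = 0.049.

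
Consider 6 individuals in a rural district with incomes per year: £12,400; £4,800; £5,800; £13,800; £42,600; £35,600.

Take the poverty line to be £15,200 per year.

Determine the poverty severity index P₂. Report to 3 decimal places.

Below z: £4,800, £5,800, £12,400, £13,800 (q = 4 of N = 6).
Normalized shortfalls: (15200−4800)/15200 = 0.6842; (15200−5800)/15200 = 0.6184; (15200−12400)/15200 = 0.1842; (15200−13800)/15200 = 0.0921.
Squared: 0.4681; 0.3824; 0.0339; 0.0085.
Sum = 0.893006; P₂ = 0.893006 / 6 = 0.149.

0.149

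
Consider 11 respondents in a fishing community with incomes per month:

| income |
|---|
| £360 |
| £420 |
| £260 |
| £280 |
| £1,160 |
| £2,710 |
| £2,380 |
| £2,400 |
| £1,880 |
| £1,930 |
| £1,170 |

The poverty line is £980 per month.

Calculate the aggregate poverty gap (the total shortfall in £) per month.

£2,600

Below z: £260, £280, £360, £420 (q = 4 of N = 11).
Individual gaps: 980−260 = 720; 980−280 = 700; 980−360 = 620; 980−420 = 560.
Aggregate gap = £2,600.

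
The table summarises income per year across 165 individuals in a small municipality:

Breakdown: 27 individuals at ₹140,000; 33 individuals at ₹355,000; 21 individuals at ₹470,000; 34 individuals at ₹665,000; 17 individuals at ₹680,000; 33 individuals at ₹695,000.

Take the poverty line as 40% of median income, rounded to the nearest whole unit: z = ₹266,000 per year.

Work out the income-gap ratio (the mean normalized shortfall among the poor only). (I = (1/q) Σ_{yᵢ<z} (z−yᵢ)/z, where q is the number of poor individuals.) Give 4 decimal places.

Below the line: 27×₹140,000 (q = 27 of N = 165).
Shortfall ratios (z−y)/z: 0.4737 (×27); sum = 12.789474.
The income-gap ratio divides by q (the poor only): 12.789474 / 27 = 0.4737.

0.4737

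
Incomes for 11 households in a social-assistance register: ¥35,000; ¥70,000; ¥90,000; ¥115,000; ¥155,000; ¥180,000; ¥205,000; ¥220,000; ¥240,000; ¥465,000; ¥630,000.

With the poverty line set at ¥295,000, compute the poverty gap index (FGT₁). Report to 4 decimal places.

0.4145

Below the line: ¥35,000, ¥70,000, ¥90,000, ¥115,000, ¥155,000, ¥180,000, ¥205,000, ¥220,000, ¥240,000 (q = 9 of N = 11).
Gap ratios (z−y)/z: (295000−35000)/295000 = 0.8814; (295000−70000)/295000 = 0.7627; (295000−90000)/295000 = 0.6949; (295000−115000)/295000 = 0.6102; (295000−155000)/295000 = 0.4746; (295000−180000)/295000 = 0.3898; (295000−205000)/295000 = 0.3051; (295000−220000)/295000 = 0.2542; (295000−240000)/295000 = 0.1864.
Sum of shortfalls = 4.559322; P₁ averages over all N: 4.559322 / 11 = 0.4145.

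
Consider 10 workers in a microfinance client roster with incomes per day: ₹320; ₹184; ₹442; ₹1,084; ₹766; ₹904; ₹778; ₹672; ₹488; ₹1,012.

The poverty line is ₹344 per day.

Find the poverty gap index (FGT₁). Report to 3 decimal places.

Below z: ₹184, ₹320 (q = 2 of N = 10).
Relative gaps: (344−184)/344 = 0.4651; (344−320)/344 = 0.0698.
Sum of shortfalls = 0.534884; P₁ averages over all N: 0.534884 / 10 = 0.053.

0.053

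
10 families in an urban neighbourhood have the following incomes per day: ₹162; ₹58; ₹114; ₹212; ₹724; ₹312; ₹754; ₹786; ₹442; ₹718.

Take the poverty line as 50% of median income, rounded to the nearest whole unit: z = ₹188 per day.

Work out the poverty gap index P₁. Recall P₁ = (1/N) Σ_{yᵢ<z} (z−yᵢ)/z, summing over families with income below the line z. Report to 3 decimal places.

Below z: ₹58, ₹114, ₹162 (q = 3 of N = 10).
Relative gaps: (188−58)/188 = 0.6915; (188−114)/188 = 0.3936; (188−162)/188 = 0.1383.
Sum of shortfalls = 1.223404; P₁ averages over all N: 1.223404 / 10 = 0.122.

0.122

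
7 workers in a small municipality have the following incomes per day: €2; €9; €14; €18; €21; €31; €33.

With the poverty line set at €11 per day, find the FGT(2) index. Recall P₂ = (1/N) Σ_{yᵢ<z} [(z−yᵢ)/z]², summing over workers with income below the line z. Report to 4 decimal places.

Below the line: €2, €9 (q = 2 of N = 7).
Relative gaps: (11−2)/11 = 0.8182; (11−9)/11 = 0.1818.
Squared: 0.6694; 0.0331.
Sum = 0.702479; P₂ = 0.702479 / 7 = 0.1004.

0.1004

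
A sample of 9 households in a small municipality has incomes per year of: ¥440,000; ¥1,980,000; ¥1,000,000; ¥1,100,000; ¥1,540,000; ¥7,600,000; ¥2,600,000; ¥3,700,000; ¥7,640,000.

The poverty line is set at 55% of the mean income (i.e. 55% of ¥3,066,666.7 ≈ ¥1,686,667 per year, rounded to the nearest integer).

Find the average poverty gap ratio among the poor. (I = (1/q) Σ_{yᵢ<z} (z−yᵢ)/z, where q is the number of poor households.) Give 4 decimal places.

0.3953

Below the line: ¥440,000, ¥1,000,000, ¥1,100,000, ¥1,540,000 (q = 4 of N = 9).
Shortfall ratios (z−y)/z: 0.7391, 0.4071, 0.3478, 0.0870; sum = 1.581028.
The income-gap ratio divides by q (the poor only): 1.581028 / 4 = 0.3953.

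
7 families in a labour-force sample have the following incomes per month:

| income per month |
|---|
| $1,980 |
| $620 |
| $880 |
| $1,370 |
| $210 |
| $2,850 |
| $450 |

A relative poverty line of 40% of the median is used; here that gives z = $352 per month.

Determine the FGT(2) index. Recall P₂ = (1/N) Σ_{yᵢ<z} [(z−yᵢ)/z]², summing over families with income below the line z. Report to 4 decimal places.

0.0232

Incomes under z: $210 (q = 1 of N = 7).
Normalized shortfalls: (352−210)/352 = 0.4034.
Squared: 0.1627.
Sum = 0.162739; P₂ = 0.162739 / 7 = 0.0232.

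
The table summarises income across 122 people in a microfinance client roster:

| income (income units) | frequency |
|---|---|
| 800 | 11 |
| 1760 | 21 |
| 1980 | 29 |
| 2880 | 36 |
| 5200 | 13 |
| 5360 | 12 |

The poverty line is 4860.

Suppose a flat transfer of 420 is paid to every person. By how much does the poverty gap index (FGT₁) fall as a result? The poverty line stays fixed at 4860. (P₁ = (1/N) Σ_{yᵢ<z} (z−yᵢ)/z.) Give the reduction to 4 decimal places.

Before: below the line — 11×800, 21×1760, 29×1980, 36×2880; poverty gap index (FGT₁) = 0.446198.
After the 420 transfer: below the line — 11×1220, 21×2180, 29×2400, 36×3300; poverty gap index (FGT₁) = 0.377488.
Reduction = 0.446198 − 0.377488 = 0.0687.

0.0687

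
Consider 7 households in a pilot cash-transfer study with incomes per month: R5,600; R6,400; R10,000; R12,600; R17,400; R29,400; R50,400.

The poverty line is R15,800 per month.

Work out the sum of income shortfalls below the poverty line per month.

Poor units: R5,600, R6,400, R10,000, R12,600 (q = 4 of N = 7).
Individual gaps: 15800−5600 = 10200; 15800−6400 = 9400; 15800−10000 = 5800; 15800−12600 = 3200.
Aggregate gap = R28,600.

R28,600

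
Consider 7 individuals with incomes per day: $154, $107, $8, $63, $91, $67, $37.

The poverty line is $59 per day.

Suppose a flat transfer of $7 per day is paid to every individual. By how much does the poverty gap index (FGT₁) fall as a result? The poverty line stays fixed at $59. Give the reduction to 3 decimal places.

Before: below the line — $8, $37; poverty gap index (FGT₁) = 0.17676.
After the $7 transfer: below the line — $15, $44; poverty gap index (FGT₁) = 0.14286.
Reduction = 0.17676 − 0.14286 = 0.034.

0.034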